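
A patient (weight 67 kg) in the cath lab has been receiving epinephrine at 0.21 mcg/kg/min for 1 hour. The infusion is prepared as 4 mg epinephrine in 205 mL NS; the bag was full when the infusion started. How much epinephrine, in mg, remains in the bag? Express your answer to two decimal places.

Dose = 0.21 mcg/kg/min × 67 kg = 14.07 mcg/min
14.07 mcg/min × 60 min/hr = 844.2 mcg/hr
Concentration = 4 mg ÷ 205 mL = 0.0195122 mg/mL = 19.5122 mcg/mL
Rate = 844.2 mcg/hr ÷ 19.5122 mcg/mL = 43.26525 mL/hr
Volume infused = 43.26525 mL/hr × 1 hr = 43.26525 mL
Volume remaining = 205 − 43.26525 = 161.7347 mL
Drug remaining = 161.7347 mL × 19.5122 mcg/mL = 3155.8 mcg = 3.1558 mg

3.16 mg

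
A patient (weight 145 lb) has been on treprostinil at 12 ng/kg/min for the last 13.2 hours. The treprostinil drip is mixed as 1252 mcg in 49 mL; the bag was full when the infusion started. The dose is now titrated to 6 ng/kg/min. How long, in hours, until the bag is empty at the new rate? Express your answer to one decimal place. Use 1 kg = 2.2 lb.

26.4 hours

Initial rate:
Weight = 145 lb ÷ 2.2 lb/kg = 65.90909 kg
Dose = 12 ng/kg/min × 65.90909 kg = 790.9091 ng/min
790.9091 ng/min × 60 min/hr = 47454.55 ng/hr
Concentration = 1252 mcg ÷ 49 mL = 25.55102 mcg/mL = 25551.02 ng/mL
Rate = 47454.55 ng/hr ÷ 25551.02 ng/mL = 1.857247 mL/hr
Volume infused so far = 1.857247 mL/hr × 13.2 hr = 24.51565 mL
Volume remaining = 49 − 24.51565 = 24.48435 mL
New rate:
Dose = 6 ng/kg/min × 65.90909 kg = 395.4545 ng/min
395.4545 ng/min × 60 min/hr = 23727.27 ng/hr
Rate = 23727.27 ng/hr ÷ 25551.02 ng/mL = 0.9286233 mL/hr
Time remaining = 24.48435 mL ÷ 0.9286233 mL/hr = 26.36628 hr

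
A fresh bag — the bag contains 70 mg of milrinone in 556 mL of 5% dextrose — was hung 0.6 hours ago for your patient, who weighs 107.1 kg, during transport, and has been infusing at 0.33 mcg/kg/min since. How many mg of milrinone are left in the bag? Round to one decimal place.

68.7 mg

Dose = 0.33 mcg/kg/min × 107.1 kg = 35.343 mcg/min
35.343 mcg/min × 60 min/hr = 2120.58 mcg/hr
Concentration = 70 mg ÷ 556 mL = 0.1258993 mg/mL = 125.8993 mcg/mL
Rate = 2120.58 mcg/hr ÷ 125.8993 mcg/mL = 16.84346 mL/hr
Volume infused = 16.84346 mL/hr × 0.6 hr = 10.10608 mL
Volume remaining = 556 − 10.10608 = 545.8939 mL
Drug remaining = 545.8939 mL × 125.8993 mcg/mL = 68727.65 mcg = 68.72765 mg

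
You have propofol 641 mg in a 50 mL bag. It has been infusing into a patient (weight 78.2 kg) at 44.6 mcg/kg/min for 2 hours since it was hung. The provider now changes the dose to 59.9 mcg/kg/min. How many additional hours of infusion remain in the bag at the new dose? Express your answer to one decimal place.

0.8 hours

Initial rate:
Dose = 44.6 mcg/kg/min × 78.2 kg = 3487.72 mcg/min
3487.72 mcg/min × 60 min/hr = 209263.2 mcg/hr
Concentration = 641 mg ÷ 50 mL = 12.82 mg/mL = 12820 mcg/mL
Rate = 209263.2 mcg/hr ÷ 12820 mcg/mL = 16.32318 mL/hr
Volume infused so far = 16.32318 mL/hr × 2 hr = 32.64637 mL
Volume remaining = 50 − 32.64637 = 17.35363 mL
New rate:
Dose = 59.9 mcg/kg/min × 78.2 kg = 4684.18 mcg/min
4684.18 mcg/min × 60 min/hr = 281050.8 mcg/hr
Rate = 281050.8 mcg/hr ÷ 12820 mcg/mL = 21.92284 mL/hr
Time remaining = 17.35363 mL ÷ 21.92284 mL/hr = 0.7915779 hr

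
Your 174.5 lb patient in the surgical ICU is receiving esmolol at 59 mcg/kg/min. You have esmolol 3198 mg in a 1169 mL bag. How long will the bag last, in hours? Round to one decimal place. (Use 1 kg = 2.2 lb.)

Weight = 174.5 lb ÷ 2.2 lb/kg = 79.31818 kg
Dose = 59 mcg/kg/min × 79.31818 kg = 4679.773 mcg/min
4679.773 mcg/min × 60 min/hr = 280786.4 mcg/hr
Concentration = 3198 mg ÷ 1169 mL = 2.735672 mg/mL = 2735.672 mcg/mL
Rate = 280786.4 mcg/hr ÷ 2735.672 mcg/mL = 102.6389 mL/hr
Duration = 1169 mL ÷ 102.6389 mL/hr = 11.38944 hr

11.4 hours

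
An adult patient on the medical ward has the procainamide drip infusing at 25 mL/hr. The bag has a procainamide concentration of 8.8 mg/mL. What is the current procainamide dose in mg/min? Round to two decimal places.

3.67 mg/min

Drug rate = 25 mL/hr × 8.8 mg/mL = 220 mg/hr
220 mg/hr ÷ 60 min/hr = 3.666667 mg/min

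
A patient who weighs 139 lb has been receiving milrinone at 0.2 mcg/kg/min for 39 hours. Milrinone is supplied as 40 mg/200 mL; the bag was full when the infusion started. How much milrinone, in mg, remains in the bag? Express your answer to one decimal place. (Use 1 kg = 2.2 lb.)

10.4 mg

Weight = 139 lb ÷ 2.2 lb/kg = 63.18182 kg
Dose = 0.2 mcg/kg/min × 63.18182 kg = 12.63636 mcg/min
12.63636 mcg/min × 60 min/hr = 758.1818 mcg/hr
Concentration = 40 mg ÷ 200 mL = 0.2 mg/mL = 200 mcg/mL
Rate = 758.1818 mcg/hr ÷ 200 mcg/mL = 3.790909 mL/hr
Volume infused = 3.790909 mL/hr × 39 hr = 147.8455 mL
Volume remaining = 200 − 147.8455 = 52.15455 mL
Drug remaining = 52.15455 mL × 200 mcg/mL = 10430.91 mcg = 10.43091 mg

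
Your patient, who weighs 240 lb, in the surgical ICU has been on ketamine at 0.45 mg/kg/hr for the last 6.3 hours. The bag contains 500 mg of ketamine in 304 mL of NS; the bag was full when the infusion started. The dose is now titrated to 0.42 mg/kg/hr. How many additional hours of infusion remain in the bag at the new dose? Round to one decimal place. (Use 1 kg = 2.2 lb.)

4.2 hours

Initial rate:
Weight = 240 lb ÷ 2.2 lb/kg = 109.0909 kg
Dose = 0.45 mg/kg/hr × 109.0909 kg = 49.09091 mg/hr
Concentration = 500 mg ÷ 304 mL = 1.644737 mg/mL
Rate = 49.09091 mg/hr ÷ 1.644737 mg/mL = 29.84727 mL/hr
Volume infused so far = 29.84727 mL/hr × 6.3 hr = 188.0378 mL
Volume remaining = 304 − 188.0378 = 115.9622 mL
New rate:
Dose = 0.42 mg/kg/hr × 109.0909 kg = 45.81818 mg/hr
Rate = 45.81818 mg/hr ÷ 1.644737 mg/mL = 27.85745 mL/hr
Time remaining = 115.9622 mL ÷ 27.85745 mL/hr = 4.162698 hr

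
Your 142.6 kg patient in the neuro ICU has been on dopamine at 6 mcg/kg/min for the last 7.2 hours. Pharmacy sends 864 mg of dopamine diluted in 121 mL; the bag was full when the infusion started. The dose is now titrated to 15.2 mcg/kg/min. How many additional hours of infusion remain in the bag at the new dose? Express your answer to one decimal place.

3.8 hours

Initial rate:
Dose = 6 mcg/kg/min × 142.6 kg = 855.6 mcg/min
855.6 mcg/min × 60 min/hr = 51336 mcg/hr
Concentration = 864 mg ÷ 121 mL = 7.140496 mg/mL = 7140.496 mcg/mL
Rate = 51336 mcg/hr ÷ 7140.496 mcg/mL = 7.189417 mL/hr
Volume infused so far = 7.189417 mL/hr × 7.2 hr = 51.7638 mL
Volume remaining = 121 − 51.7638 = 69.2362 mL
New rate:
Dose = 15.2 mcg/kg/min × 142.6 kg = 2167.52 mcg/min
2167.52 mcg/min × 60 min/hr = 130051.2 mcg/hr
Rate = 130051.2 mcg/hr ÷ 7140.496 mcg/mL = 18.21319 mL/hr
Time remaining = 69.2362 mL ÷ 18.21319 mL/hr = 3.801432 hr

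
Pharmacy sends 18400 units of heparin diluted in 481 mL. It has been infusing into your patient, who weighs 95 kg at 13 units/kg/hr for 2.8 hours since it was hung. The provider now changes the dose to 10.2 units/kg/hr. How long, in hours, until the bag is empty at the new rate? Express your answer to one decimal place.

Initial rate:
Dose = 13 units/kg/hr × 95 kg = 1235 units/hr
Concentration = 18400 units ÷ 481 mL = 38.25364 units/mL
Rate = 1235 units/hr ÷ 38.25364 units/mL = 32.28451 mL/hr
Volume infused so far = 32.28451 mL/hr × 2.8 hr = 90.39663 mL
Volume remaining = 481 − 90.39663 = 390.6034 mL
New rate:
Dose = 10.2 units/kg/hr × 95 kg = 969 units/hr
Rate = 969 units/hr ÷ 38.25364 units/mL = 25.33092 mL/hr
Time remaining = 390.6034 mL ÷ 25.33092 mL/hr = 15.42002 hr

15.4 hours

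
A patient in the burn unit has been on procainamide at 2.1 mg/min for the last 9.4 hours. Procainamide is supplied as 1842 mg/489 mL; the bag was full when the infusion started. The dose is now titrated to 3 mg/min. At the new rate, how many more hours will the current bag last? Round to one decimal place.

3.7 hours

Initial rate:
2.1 mg/min × 60 min/hr = 126 mg/hr
Concentration = 1842 mg ÷ 489 mL = 3.766871 mg/mL
Rate = 126 mg/hr ÷ 3.766871 mg/mL = 33.44951 mL/hr
Volume infused so far = 33.44951 mL/hr × 9.4 hr = 314.4254 mL
Volume remaining = 489 − 314.4254 = 174.5746 mL
New rate:
3 mg/min × 60 min/hr = 180 mg/hr
Rate = 180 mg/hr ÷ 3.766871 mg/mL = 47.78502 mL/hr
Time remaining = 174.5746 mL ÷ 47.78502 mL/hr = 3.653333 hr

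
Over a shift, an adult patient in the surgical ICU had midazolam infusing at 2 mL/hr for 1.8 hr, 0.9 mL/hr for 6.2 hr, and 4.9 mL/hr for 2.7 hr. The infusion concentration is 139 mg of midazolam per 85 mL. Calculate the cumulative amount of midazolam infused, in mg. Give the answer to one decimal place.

36.6 mg

Concentration = 139 mg ÷ 85 mL = 1.635294 mg/mL
Stage 1: 2 mL/hr × 1.8 hr = 3.6 mL → 3.6 mL × 1.635294 mg/mL = 5.887059 mg
Stage 2: 0.9 mL/hr × 6.2 hr = 5.58 mL → 5.58 mL × 1.635294 mg/mL = 9.124941 mg
Stage 3: 4.9 mL/hr × 2.7 hr = 13.23 mL → 13.23 mL × 1.635294 mg/mL = 21.63494 mg
Total = 5.887059 + 9.124941 + 21.63494 = 36.64694 mg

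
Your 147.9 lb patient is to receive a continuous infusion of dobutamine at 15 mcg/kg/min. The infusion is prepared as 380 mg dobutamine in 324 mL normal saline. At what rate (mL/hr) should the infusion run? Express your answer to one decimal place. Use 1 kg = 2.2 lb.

51.6 mL/hr

Weight = 147.9 lb ÷ 2.2 lb/kg = 67.22727 kg
Dose = 15 mcg/kg/min × 67.22727 kg = 1008.409 mcg/min
1008.409 mcg/min × 60 min/hr = 60504.55 mcg/hr
Concentration = 380 mg ÷ 324 mL = 1.17284 mg/mL = 1172.84 mcg/mL
Rate = 60504.55 mcg/hr ÷ 1172.84 mcg/mL = 51.58809 mL/hr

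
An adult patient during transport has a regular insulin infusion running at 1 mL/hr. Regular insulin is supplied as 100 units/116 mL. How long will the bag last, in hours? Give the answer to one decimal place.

116.0 hours

Duration = 116 mL ÷ 1 mL/hr = 116 hr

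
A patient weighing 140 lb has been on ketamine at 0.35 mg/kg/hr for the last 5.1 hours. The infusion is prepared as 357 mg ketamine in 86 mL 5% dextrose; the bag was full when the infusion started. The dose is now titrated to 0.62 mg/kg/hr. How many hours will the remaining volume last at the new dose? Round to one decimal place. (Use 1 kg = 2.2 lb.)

6.2 hours

Initial rate:
Weight = 140 lb ÷ 2.2 lb/kg = 63.63636 kg
Dose = 0.35 mg/kg/hr × 63.63636 kg = 22.27273 mg/hr
Concentration = 357 mg ÷ 86 mL = 4.151163 mg/mL
Rate = 22.27273 mg/hr ÷ 4.151163 mg/mL = 5.365419 mL/hr
Volume infused so far = 5.365419 mL/hr × 5.1 hr = 27.36364 mL
Volume remaining = 86 − 27.36364 = 58.63636 mL
New rate:
Dose = 0.62 mg/kg/hr × 63.63636 kg = 39.45455 mg/hr
Rate = 39.45455 mg/hr ÷ 4.151163 mg/mL = 9.504456 mL/hr
Time remaining = 58.63636 mL ÷ 9.504456 mL/hr = 6.169355 hr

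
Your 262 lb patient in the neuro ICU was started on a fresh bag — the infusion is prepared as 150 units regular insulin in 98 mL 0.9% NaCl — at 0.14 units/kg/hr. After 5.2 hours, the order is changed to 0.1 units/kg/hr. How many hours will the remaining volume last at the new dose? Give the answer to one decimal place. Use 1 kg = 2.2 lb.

5.3 hours

Initial rate:
Weight = 262 lb ÷ 2.2 lb/kg = 119.0909 kg
Dose = 0.14 units/kg/hr × 119.0909 kg = 16.67273 units/hr
Concentration = 150 units ÷ 98 mL = 1.530612 units/mL
Rate = 16.67273 units/hr ÷ 1.530612 units/mL = 10.89285 mL/hr
Volume infused so far = 10.89285 mL/hr × 5.2 hr = 56.64281 mL
Volume remaining = 98 − 56.64281 = 41.35719 mL
New rate:
Dose = 0.1 units/kg/hr × 119.0909 kg = 11.90909 units/hr
Rate = 11.90909 units/hr ÷ 1.530612 units/mL = 7.780606 mL/hr
Time remaining = 41.35719 mL ÷ 7.780606 mL/hr = 5.31542 hr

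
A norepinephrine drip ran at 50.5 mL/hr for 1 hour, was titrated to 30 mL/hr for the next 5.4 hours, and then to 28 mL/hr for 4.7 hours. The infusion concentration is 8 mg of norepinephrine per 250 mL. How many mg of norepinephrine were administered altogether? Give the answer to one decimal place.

11.0 mg

Concentration = 8 mg ÷ 250 mL = 0.032 mg/mL
Stage 1: 50.5 mL/hr × 1 hr = 50.5 mL → 50.5 mL × 0.032 mg/mL = 1.616 mg
Stage 2: 30 mL/hr × 5.4 hr = 162 mL → 162 mL × 0.032 mg/mL = 5.184 mg
Stage 3: 28 mL/hr × 4.7 hr = 131.6 mL → 131.6 mL × 0.032 mg/mL = 4.2112 mg
Total = 1.616 + 5.184 + 4.2112 = 11.0112 mg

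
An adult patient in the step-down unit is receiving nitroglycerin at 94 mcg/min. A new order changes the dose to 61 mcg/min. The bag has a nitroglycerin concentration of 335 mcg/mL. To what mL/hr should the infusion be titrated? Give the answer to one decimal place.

10.9 mL/hr

61 mcg/min × 60 min/hr = 3660 mcg/hr
Rate = 3660 mcg/hr ÷ 335 mcg/mL = 10.92537 mL/hr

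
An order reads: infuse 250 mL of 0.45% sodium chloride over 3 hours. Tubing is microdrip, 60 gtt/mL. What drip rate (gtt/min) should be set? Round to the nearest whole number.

250 mL ÷ (3 hr × 60 = 180 min) = 1.388889 mL/min
1.388889 mL/min × 60 gtt/mL = 83.33333 gtt/min

83 gtt/min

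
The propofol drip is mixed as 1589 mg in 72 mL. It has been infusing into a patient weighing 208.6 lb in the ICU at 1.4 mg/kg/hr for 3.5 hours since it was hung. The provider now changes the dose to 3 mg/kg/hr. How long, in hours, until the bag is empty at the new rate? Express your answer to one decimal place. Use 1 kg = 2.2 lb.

Initial rate:
Weight = 208.6 lb ÷ 2.2 lb/kg = 94.81818 kg
Dose = 1.4 mg/kg/hr × 94.81818 kg = 132.7455 mg/hr
Concentration = 1589 mg ÷ 72 mL = 22.06944 mg/mL
Rate = 132.7455 mg/hr ÷ 22.06944 mg/mL = 6.014898 mL/hr
Volume infused so far = 6.014898 mL/hr × 3.5 hr = 21.05214 mL
Volume remaining = 72 − 21.05214 = 50.94786 mL
New rate:
Dose = 3 mg/kg/hr × 94.81818 kg = 284.4545 mg/hr
Rate = 284.4545 mg/hr ÷ 22.06944 mg/mL = 12.88907 mL/hr
Time remaining = 50.94786 mL ÷ 12.88907 mL/hr = 3.952796 hr

4.0 hours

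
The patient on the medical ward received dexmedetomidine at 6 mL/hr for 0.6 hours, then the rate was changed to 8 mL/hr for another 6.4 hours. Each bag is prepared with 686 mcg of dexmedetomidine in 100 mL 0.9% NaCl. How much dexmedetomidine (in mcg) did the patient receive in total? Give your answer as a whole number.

Concentration = 686 mcg ÷ 100 mL = 6.86 mcg/mL
Stage 1: 6 mL/hr × 0.6 hr = 3.6 mL → 3.6 mL × 6.86 mcg/mL = 24.696 mcg
Stage 2: 8 mL/hr × 6.4 hr = 51.2 mL → 51.2 mL × 6.86 mcg/mL = 351.232 mcg
Total = 24.696 + 351.232 = 375.928 mcg

376 mcg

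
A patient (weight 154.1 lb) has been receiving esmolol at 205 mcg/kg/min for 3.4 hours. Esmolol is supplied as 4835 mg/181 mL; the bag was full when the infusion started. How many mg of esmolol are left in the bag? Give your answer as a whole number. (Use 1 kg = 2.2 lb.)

Weight = 154.1 lb ÷ 2.2 lb/kg = 70.04545 kg
Dose = 205 mcg/kg/min × 70.04545 kg = 14359.32 mcg/min
14359.32 mcg/min × 60 min/hr = 861559.1 mcg/hr
Concentration = 4835 mg ÷ 181 mL = 26.71271 mg/mL = 26712.71 mcg/mL
Rate = 861559.1 mcg/hr ÷ 26712.71 mcg/mL = 32.25278 mL/hr
Volume infused = 32.25278 mL/hr × 3.4 hr = 109.6595 mL
Volume remaining = 181 − 109.6595 = 71.34055 mL
Drug remaining = 71.34055 mL × 26712.71 mcg/mL = 1905699 mcg = 1905.699 mg

1906 mg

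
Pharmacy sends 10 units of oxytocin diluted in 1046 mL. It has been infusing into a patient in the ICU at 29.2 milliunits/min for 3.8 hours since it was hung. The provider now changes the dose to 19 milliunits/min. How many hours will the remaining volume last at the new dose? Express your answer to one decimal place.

Initial rate:
29.2 milliunits/min × 60 min/hr = 1752 milliunits/hr
Concentration = 10 units ÷ 1046 mL = 0.009560229 units/mL = 9.560229 milliunits/mL
Rate = 1752 milliunits/hr ÷ 9.560229 milliunits/mL = 183.2592 mL/hr
Volume infused so far = 183.2592 mL/hr × 3.8 hr = 696.385 mL
Volume remaining = 1046 − 696.385 = 349.615 mL
New rate:
19 milliunits/min × 60 min/hr = 1140 milliunits/hr
Rate = 1140 milliunits/hr ÷ 9.560229 milliunits/mL = 119.244 mL/hr
Time remaining = 349.615 mL ÷ 119.244 mL/hr = 2.93193 hr

2.9 hours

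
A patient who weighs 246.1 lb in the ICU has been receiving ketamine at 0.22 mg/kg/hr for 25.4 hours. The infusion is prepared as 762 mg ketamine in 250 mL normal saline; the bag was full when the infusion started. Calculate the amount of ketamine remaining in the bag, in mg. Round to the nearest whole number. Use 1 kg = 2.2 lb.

Weight = 246.1 lb ÷ 2.2 lb/kg = 111.8636 kg
Dose = 0.22 mg/kg/hr × 111.8636 kg = 24.61 mg/hr
Concentration = 762 mg ÷ 250 mL = 3.048 mg/mL
Rate = 24.61 mg/hr ÷ 3.048 mg/mL = 8.074147 mL/hr
Volume infused = 8.074147 mL/hr × 25.4 hr = 205.0833 mL
Volume remaining = 250 − 205.0833 = 44.91667 mL
Drug remaining = 44.91667 mL × 3.048 mg/mL = 136.906 mg

137 mg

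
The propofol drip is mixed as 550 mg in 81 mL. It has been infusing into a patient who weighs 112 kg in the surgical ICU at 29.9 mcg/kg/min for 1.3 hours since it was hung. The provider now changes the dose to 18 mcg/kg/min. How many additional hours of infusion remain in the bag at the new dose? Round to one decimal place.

2.4 hours

Initial rate:
Dose = 29.9 mcg/kg/min × 112 kg = 3348.8 mcg/min
3348.8 mcg/min × 60 min/hr = 200928 mcg/hr
Concentration = 550 mg ÷ 81 mL = 6.790123 mg/mL = 6790.123 mcg/mL
Rate = 200928 mcg/hr ÷ 6790.123 mcg/mL = 29.59121 mL/hr
Volume infused so far = 29.59121 mL/hr × 1.3 hr = 38.46858 mL
Volume remaining = 81 − 38.46858 = 42.53142 mL
New rate:
Dose = 18 mcg/kg/min × 112 kg = 2016 mcg/min
2016 mcg/min × 60 min/hr = 120960 mcg/hr
Rate = 120960 mcg/hr ÷ 6790.123 mcg/mL = 17.81411 mL/hr
Time remaining = 42.53142 mL ÷ 17.81411 mL/hr = 2.387513 hr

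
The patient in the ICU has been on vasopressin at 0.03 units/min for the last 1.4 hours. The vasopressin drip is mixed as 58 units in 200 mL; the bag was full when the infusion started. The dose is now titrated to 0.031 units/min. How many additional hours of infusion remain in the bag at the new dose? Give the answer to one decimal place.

Initial rate:
0.03 units/min × 60 min/hr = 1.8 units/hr
Concentration = 58 units ÷ 200 mL = 0.29 units/mL
Rate = 1.8 units/hr ÷ 0.29 units/mL = 6.206897 mL/hr
Volume infused so far = 6.206897 mL/hr × 1.4 hr = 8.689655 mL
Volume remaining = 200 − 8.689655 = 191.3103 mL
New rate:
0.031 units/min × 60 min/hr = 1.86 units/hr
Rate = 1.86 units/hr ÷ 0.29 units/mL = 6.413793 mL/hr
Time remaining = 191.3103 mL ÷ 6.413793 mL/hr = 29.82796 hr

29.8 hours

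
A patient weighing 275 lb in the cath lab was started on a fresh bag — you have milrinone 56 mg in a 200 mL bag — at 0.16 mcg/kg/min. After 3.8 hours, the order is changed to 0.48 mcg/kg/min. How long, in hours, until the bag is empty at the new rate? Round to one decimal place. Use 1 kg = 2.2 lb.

Initial rate:
Weight = 275 lb ÷ 2.2 lb/kg = 125 kg
Dose = 0.16 mcg/kg/min × 125 kg = 20 mcg/min
20 mcg/min × 60 min/hr = 1200 mcg/hr
Concentration = 56 mg ÷ 200 mL = 0.28 mg/mL = 280 mcg/mL
Rate = 1200 mcg/hr ÷ 280 mcg/mL = 4.285714 mL/hr
Volume infused so far = 4.285714 mL/hr × 3.8 hr = 16.28571 mL
Volume remaining = 200 − 16.28571 = 183.7143 mL
New rate:
Dose = 0.48 mcg/kg/min × 125 kg = 60 mcg/min
60 mcg/min × 60 min/hr = 3600 mcg/hr
Rate = 3600 mcg/hr ÷ 280 mcg/mL = 12.85714 mL/hr
Time remaining = 183.7143 mL ÷ 12.85714 mL/hr = 14.28889 hr

14.3 hours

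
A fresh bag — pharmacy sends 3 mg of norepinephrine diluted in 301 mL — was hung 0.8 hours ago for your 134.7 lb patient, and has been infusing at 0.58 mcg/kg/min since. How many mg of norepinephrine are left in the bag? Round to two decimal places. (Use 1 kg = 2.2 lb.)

1.30 mg

Weight = 134.7 lb ÷ 2.2 lb/kg = 61.22727 kg
Dose = 0.58 mcg/kg/min × 61.22727 kg = 35.51182 mcg/min
35.51182 mcg/min × 60 min/hr = 2130.709 mcg/hr
Concentration = 3 mg ÷ 301 mL = 0.009966777 mg/mL = 9.966777 mcg/mL
Rate = 2130.709 mcg/hr ÷ 9.966777 mcg/mL = 213.7811 mL/hr
Volume infused = 213.7811 mL/hr × 0.8 hr = 171.0249 mL
Volume remaining = 301 − 171.0249 = 129.9751 mL
Drug remaining = 129.9751 mL × 9.966777 mcg/mL = 1295.433 mcg = 1.295433 mg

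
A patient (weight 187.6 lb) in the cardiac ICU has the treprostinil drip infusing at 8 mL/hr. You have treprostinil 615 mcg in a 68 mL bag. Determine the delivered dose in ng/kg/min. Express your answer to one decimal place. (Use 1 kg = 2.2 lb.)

Weight = 187.6 lb ÷ 2.2 lb/kg = 85.27273 kg
Concentration = 615 mcg ÷ 68 mL = 9.044118 mcg/mL = 9044.118 ng/mL
Drug rate = 8 mL/hr × 9044.118 ng/mL = 72352.94 ng/hr
72352.94 ng/hr ÷ 60 min/hr = 1205.882 ng/min
1205.882 ng/min ÷ 85.27273 kg = 14.14148 ng/kg/min

14.1 ng/kg/min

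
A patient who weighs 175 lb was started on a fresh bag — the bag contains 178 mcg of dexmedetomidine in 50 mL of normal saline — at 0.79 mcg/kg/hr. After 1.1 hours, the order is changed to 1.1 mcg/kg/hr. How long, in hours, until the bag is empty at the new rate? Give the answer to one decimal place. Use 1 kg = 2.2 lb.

Initial rate:
Weight = 175 lb ÷ 2.2 lb/kg = 79.54545 kg
Dose = 0.79 mcg/kg/hr × 79.54545 kg = 62.84091 mcg/hr
Concentration = 178 mcg ÷ 50 mL = 3.56 mcg/mL
Rate = 62.84091 mcg/hr ÷ 3.56 mcg/mL = 17.65194 mL/hr
Volume infused so far = 17.65194 mL/hr × 1.1 hr = 19.41713 mL
Volume remaining = 50 − 19.41713 = 30.58287 mL
New rate:
Dose = 1.1 mcg/kg/hr × 79.54545 kg = 87.5 mcg/hr
Rate = 87.5 mcg/hr ÷ 3.56 mcg/mL = 24.57865 mL/hr
Time remaining = 30.58287 mL ÷ 24.57865 mL/hr = 1.244286 hr

1.2 hours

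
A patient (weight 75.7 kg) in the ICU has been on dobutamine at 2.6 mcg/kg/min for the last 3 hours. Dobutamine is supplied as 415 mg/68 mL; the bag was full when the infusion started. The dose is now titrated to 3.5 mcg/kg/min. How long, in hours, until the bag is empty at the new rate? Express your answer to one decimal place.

23.9 hours

Initial rate:
Dose = 2.6 mcg/kg/min × 75.7 kg = 196.82 mcg/min
196.82 mcg/min × 60 min/hr = 11809.2 mcg/hr
Concentration = 415 mg ÷ 68 mL = 6.102941 mg/mL = 6102.941 mcg/mL
Rate = 11809.2 mcg/hr ÷ 6102.941 mcg/mL = 1.935001 mL/hr
Volume infused so far = 1.935001 mL/hr × 3 hr = 5.805004 mL
Volume remaining = 68 − 5.805004 = 62.195 mL
New rate:
Dose = 3.5 mcg/kg/min × 75.7 kg = 264.95 mcg/min
264.95 mcg/min × 60 min/hr = 15897 mcg/hr
Rate = 15897 mcg/hr ÷ 6102.941 mcg/mL = 2.60481 mL/hr
Time remaining = 62.195 mL ÷ 2.60481 mL/hr = 23.87698 hr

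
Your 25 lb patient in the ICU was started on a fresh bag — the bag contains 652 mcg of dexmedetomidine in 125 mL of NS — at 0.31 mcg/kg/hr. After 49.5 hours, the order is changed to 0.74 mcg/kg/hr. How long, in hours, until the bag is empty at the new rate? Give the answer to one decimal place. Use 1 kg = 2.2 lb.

56.8 hours

Initial rate:
Weight = 25 lb ÷ 2.2 lb/kg = 11.36364 kg
Dose = 0.31 mcg/kg/hr × 11.36364 kg = 3.522727 mcg/hr
Concentration = 652 mcg ÷ 125 mL = 5.216 mcg/mL
Rate = 3.522727 mcg/hr ÷ 5.216 mcg/mL = 0.6753695 mL/hr
Volume infused so far = 0.6753695 mL/hr × 49.5 hr = 33.43079 mL
Volume remaining = 125 − 33.43079 = 91.56921 mL
New rate:
Dose = 0.74 mcg/kg/hr × 11.36364 kg = 8.409091 mcg/hr
Rate = 8.409091 mcg/hr ÷ 5.216 mcg/mL = 1.612172 mL/hr
Time remaining = 91.56921 mL ÷ 1.612172 mL/hr = 56.79865 hr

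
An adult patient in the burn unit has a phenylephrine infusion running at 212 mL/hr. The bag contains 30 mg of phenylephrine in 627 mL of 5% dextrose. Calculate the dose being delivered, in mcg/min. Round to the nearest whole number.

169 mcg/min

Concentration = 30 mg ÷ 627 mL = 0.04784689 mg/mL = 47.84689 mcg/mL
Drug rate = 212 mL/hr × 47.84689 mcg/mL = 10143.54 mcg/hr
10143.54 mcg/hr ÷ 60 min/hr = 169.059 mcg/min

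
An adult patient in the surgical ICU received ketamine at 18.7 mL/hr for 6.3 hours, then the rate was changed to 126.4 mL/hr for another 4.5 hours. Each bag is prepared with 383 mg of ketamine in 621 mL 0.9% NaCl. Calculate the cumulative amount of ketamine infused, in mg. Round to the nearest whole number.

423 mg

Concentration = 383 mg ÷ 621 mL = 0.6167472 mg/mL
Stage 1: 18.7 mL/hr × 6.3 hr = 117.81 mL → 117.81 mL × 0.6167472 mg/mL = 72.65899 mg
Stage 2: 126.4 mL/hr × 4.5 hr = 568.8 mL → 568.8 mL × 0.6167472 mg/mL = 350.8058 mg
Total = 72.65899 + 350.8058 = 423.4648 mg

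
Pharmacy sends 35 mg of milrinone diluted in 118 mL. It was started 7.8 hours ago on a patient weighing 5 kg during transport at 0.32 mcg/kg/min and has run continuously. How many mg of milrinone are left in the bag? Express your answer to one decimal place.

Dose = 0.32 mcg/kg/min × 5 kg = 1.6 mcg/min
1.6 mcg/min × 60 min/hr = 96 mcg/hr
Concentration = 35 mg ÷ 118 mL = 0.2966102 mg/mL = 296.6102 mcg/mL
Rate = 96 mcg/hr ÷ 296.6102 mcg/mL = 0.3236571 mL/hr
Volume infused = 0.3236571 mL/hr × 7.8 hr = 2.524526 mL
Volume remaining = 118 − 2.524526 = 115.4755 mL
Drug remaining = 115.4755 mL × 296.6102 mcg/mL = 34251.2 mcg = 34.2512 mg

34.3 mg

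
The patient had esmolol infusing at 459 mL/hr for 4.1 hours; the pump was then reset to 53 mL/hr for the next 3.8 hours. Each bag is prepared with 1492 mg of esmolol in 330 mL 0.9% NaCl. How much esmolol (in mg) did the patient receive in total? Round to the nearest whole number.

9419 mg

Concentration = 1492 mg ÷ 330 mL = 4.521212 mg/mL
Stage 1: 459 mL/hr × 4.1 hr = 1881.9 mL → 1881.9 mL × 4.521212 mg/mL = 8508.469 mg
Stage 2: 53 mL/hr × 3.8 hr = 201.4 mL → 201.4 mL × 4.521212 mg/mL = 910.5721 mg
Total = 8508.469 + 910.5721 = 9419.041 mg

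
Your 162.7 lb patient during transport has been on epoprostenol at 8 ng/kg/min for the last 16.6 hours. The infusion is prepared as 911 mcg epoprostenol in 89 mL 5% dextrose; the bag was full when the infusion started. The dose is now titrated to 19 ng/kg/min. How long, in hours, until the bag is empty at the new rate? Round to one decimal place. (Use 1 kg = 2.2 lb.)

3.8 hours

Initial rate:
Weight = 162.7 lb ÷ 2.2 lb/kg = 73.95455 kg
Dose = 8 ng/kg/min × 73.95455 kg = 591.6364 ng/min
591.6364 ng/min × 60 min/hr = 35498.18 ng/hr
Concentration = 911 mcg ÷ 89 mL = 10.23596 mcg/mL = 10235.96 ng/mL
Rate = 35498.18 ng/hr ÷ 10235.96 ng/mL = 3.467989 mL/hr
Volume infused so far = 3.467989 mL/hr × 16.6 hr = 57.56862 mL
Volume remaining = 89 − 57.56862 = 31.43138 mL
New rate:
Dose = 19 ng/kg/min × 73.95455 kg = 1405.136 ng/min
1405.136 ng/min × 60 min/hr = 84308.18 ng/hr
Rate = 84308.18 ng/hr ÷ 10235.96 ng/mL = 8.236474 mL/hr
Time remaining = 31.43138 mL ÷ 8.236474 mL/hr = 3.816121 hr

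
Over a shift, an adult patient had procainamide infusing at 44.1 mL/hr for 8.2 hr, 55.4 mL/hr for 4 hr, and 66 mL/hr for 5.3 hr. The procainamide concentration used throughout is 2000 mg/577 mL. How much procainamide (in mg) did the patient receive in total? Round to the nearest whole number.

Concentration = 2000 mg ÷ 577 mL = 3.466205 mg/mL
Stage 1: 44.1 mL/hr × 8.2 hr = 361.62 mL → 361.62 mL × 3.466205 mg/mL = 1253.449 mg
Stage 2: 55.4 mL/hr × 4 hr = 221.6 mL → 221.6 mL × 3.466205 mg/mL = 768.1109 mg
Stage 3: 66 mL/hr × 5.3 hr = 349.8 mL → 349.8 mL × 3.466205 mg/mL = 1212.478 mg
Total = 1253.449 + 768.1109 + 1212.478 = 3234.038 mg

3234 mg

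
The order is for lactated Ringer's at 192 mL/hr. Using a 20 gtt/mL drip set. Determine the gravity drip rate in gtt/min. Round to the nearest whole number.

64 gtt/min

192 mL/hr ÷ 60 min/hr = 3.2 mL/min
3.2 mL/min × 20 gtt/mL = 64 gtt/min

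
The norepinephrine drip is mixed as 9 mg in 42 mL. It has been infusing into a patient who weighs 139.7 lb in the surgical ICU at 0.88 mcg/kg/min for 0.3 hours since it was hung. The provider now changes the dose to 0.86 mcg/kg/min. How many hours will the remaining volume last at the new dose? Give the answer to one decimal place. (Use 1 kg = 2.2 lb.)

2.4 hours

Initial rate:
Weight = 139.7 lb ÷ 2.2 lb/kg = 63.5 kg
Dose = 0.88 mcg/kg/min × 63.5 kg = 55.88 mcg/min
55.88 mcg/min × 60 min/hr = 3352.8 mcg/hr
Concentration = 9 mg ÷ 42 mL = 0.2142857 mg/mL = 214.2857 mcg/mL
Rate = 3352.8 mcg/hr ÷ 214.2857 mcg/mL = 15.6464 mL/hr
Volume infused so far = 15.6464 mL/hr × 0.3 hr = 4.69392 mL
Volume remaining = 42 − 4.69392 = 37.30608 mL
New rate:
Dose = 0.86 mcg/kg/min × 63.5 kg = 54.61 mcg/min
54.61 mcg/min × 60 min/hr = 3276.6 mcg/hr
Rate = 3276.6 mcg/hr ÷ 214.2857 mcg/mL = 15.2908 mL/hr
Time remaining = 37.30608 mL ÷ 15.2908 mL/hr = 2.439773 hr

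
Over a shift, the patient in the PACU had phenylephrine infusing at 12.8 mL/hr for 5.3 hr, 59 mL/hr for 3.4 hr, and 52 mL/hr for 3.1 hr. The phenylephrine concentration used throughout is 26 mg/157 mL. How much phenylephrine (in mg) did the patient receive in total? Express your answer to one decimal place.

71.2 mg

Concentration = 26 mg ÷ 157 mL = 0.1656051 mg/mL
Stage 1: 12.8 mL/hr × 5.3 hr = 67.84 mL → 67.84 mL × 0.1656051 mg/mL = 11.23465 mg
Stage 2: 59 mL/hr × 3.4 hr = 200.6 mL → 200.6 mL × 0.1656051 mg/mL = 33.22038 mg
Stage 3: 52 mL/hr × 3.1 hr = 161.2 mL → 161.2 mL × 0.1656051 mg/mL = 26.69554 mg
Total = 11.23465 + 33.22038 + 26.69554 = 71.15057 mg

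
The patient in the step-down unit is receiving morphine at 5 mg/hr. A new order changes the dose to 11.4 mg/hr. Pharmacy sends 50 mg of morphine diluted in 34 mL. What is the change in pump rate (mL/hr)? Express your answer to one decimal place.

At the current dose:
Concentration = 50 mg ÷ 34 mL = 1.470588 mg/mL
Rate = 5 mg/hr ÷ 1.470588 mg/mL = 3.4 mL/hr
At the new dose:
Rate = 11.4 mg/hr ÷ 1.470588 mg/mL = 7.752 mL/hr
Change = 7.752 − 3.4 = 4.352 mL/hr → 4.352 mL/hr increase

4.4 mL/hr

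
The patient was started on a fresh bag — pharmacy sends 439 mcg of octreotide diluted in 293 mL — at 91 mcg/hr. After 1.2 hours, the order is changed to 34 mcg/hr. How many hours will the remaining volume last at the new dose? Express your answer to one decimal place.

9.7 hours

Initial rate:
Concentration = 439 mcg ÷ 293 mL = 1.498294 mcg/mL
Rate = 91 mcg/hr ÷ 1.498294 mcg/mL = 60.73576 mL/hr
Volume infused so far = 60.73576 mL/hr × 1.2 hr = 72.88292 mL
Volume remaining = 293 − 72.88292 = 220.1171 mL
New rate:
Rate = 34 mcg/hr ÷ 1.498294 mcg/mL = 22.69248 mL/hr
Time remaining = 220.1171 mL ÷ 22.69248 mL/hr = 9.7 hr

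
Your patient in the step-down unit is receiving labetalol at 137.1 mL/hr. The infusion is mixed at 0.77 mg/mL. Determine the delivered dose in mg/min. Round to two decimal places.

Drug rate = 137.1 mL/hr × 0.77 mg/mL = 105.567 mg/hr
105.567 mg/hr ÷ 60 min/hr = 1.75945 mg/min

1.76 mg/min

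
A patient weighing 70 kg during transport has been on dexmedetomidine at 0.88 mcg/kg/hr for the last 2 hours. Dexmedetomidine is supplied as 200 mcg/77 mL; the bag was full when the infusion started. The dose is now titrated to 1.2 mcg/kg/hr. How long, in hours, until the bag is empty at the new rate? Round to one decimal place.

Initial rate:
Dose = 0.88 mcg/kg/hr × 70 kg = 61.6 mcg/hr
Concentration = 200 mcg ÷ 77 mL = 2.597403 mcg/mL
Rate = 61.6 mcg/hr ÷ 2.597403 mcg/mL = 23.716 mL/hr
Volume infused so far = 23.716 mL/hr × 2 hr = 47.432 mL
Volume remaining = 77 − 47.432 = 29.568 mL
New rate:
Dose = 1.2 mcg/kg/hr × 70 kg = 84 mcg/hr
Rate = 84 mcg/hr ÷ 2.597403 mcg/mL = 32.34 mL/hr
Time remaining = 29.568 mL ÷ 32.34 mL/hr = 0.9142857 hr

0.9 hours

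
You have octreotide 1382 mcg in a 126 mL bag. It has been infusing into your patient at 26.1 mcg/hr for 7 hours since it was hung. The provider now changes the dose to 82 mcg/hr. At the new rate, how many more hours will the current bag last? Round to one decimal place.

14.6 hours

Initial rate:
Concentration = 1382 mcg ÷ 126 mL = 10.96825 mcg/mL
Rate = 26.1 mcg/hr ÷ 10.96825 mcg/mL = 2.379595 mL/hr
Volume infused so far = 2.379595 mL/hr × 7 hr = 16.65716 mL
Volume remaining = 126 − 16.65716 = 109.3428 mL
New rate:
Rate = 82 mcg/hr ÷ 10.96825 mcg/mL = 7.476122 mL/hr
Time remaining = 109.3428 mL ÷ 7.476122 mL/hr = 14.62561 hr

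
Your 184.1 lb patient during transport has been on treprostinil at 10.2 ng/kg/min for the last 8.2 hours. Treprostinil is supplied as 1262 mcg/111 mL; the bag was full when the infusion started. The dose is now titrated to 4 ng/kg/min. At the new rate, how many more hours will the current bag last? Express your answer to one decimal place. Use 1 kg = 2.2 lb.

41.9 hours

Initial rate:
Weight = 184.1 lb ÷ 2.2 lb/kg = 83.68182 kg
Dose = 10.2 ng/kg/min × 83.68182 kg = 853.5545 ng/min
853.5545 ng/min × 60 min/hr = 51213.27 ng/hr
Concentration = 1262 mcg ÷ 111 mL = 11.36937 mcg/mL = 11369.37 ng/mL
Rate = 51213.27 ng/hr ÷ 11369.37 ng/mL = 4.504495 mL/hr
Volume infused so far = 4.504495 mL/hr × 8.2 hr = 36.93686 mL
Volume remaining = 111 − 36.93686 = 74.06314 mL
New rate:
Dose = 4 ng/kg/min × 83.68182 kg = 334.7273 ng/min
334.7273 ng/min × 60 min/hr = 20083.64 ng/hr
Rate = 20083.64 ng/hr ÷ 11369.37 ng/mL = 1.766469 mL/hr
Time remaining = 74.06314 mL ÷ 1.766469 mL/hr = 41.92723 hr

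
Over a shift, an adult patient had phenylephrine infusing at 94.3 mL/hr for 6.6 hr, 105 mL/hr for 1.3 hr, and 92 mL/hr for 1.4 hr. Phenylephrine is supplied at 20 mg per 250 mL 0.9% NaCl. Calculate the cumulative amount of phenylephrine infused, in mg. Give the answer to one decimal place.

Concentration = 20 mg ÷ 250 mL = 0.08 mg/mL
Stage 1: 94.3 mL/hr × 6.6 hr = 622.38 mL → 622.38 mL × 0.08 mg/mL = 49.7904 mg
Stage 2: 105 mL/hr × 1.3 hr = 136.5 mL → 136.5 mL × 0.08 mg/mL = 10.92 mg
Stage 3: 92 mL/hr × 1.4 hr = 128.8 mL → 128.8 mL × 0.08 mg/mL = 10.304 mg
Total = 49.7904 + 10.92 + 10.304 = 71.0144 mg

71.0 mg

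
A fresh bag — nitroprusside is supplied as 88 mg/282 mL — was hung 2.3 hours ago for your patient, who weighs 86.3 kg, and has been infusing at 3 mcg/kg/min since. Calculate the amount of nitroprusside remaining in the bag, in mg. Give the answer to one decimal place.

52.3 mg

Dose = 3 mcg/kg/min × 86.3 kg = 258.9 mcg/min
258.9 mcg/min × 60 min/hr = 15534 mcg/hr
Concentration = 88 mg ÷ 282 mL = 0.3120567 mg/mL = 312.0567 mcg/mL
Rate = 15534 mcg/hr ÷ 312.0567 mcg/mL = 49.77941 mL/hr
Volume infused = 49.77941 mL/hr × 2.3 hr = 114.4926 mL
Volume remaining = 282 − 114.4926 = 167.5074 mL
Drug remaining = 167.5074 mL × 312.0567 mcg/mL = 52271.8 mcg = 52.2718 mg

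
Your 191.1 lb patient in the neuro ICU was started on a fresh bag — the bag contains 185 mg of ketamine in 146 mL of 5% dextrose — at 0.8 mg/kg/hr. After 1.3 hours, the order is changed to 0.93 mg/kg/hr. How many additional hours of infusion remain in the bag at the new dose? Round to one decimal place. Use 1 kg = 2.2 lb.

1.2 hours

Initial rate:
Weight = 191.1 lb ÷ 2.2 lb/kg = 86.86364 kg
Dose = 0.8 mg/kg/hr × 86.86364 kg = 69.49091 mg/hr
Concentration = 185 mg ÷ 146 mL = 1.267123 mg/mL
Rate = 69.49091 mg/hr ÷ 1.267123 mg/mL = 54.84147 mL/hr
Volume infused so far = 54.84147 mL/hr × 1.3 hr = 71.29392 mL
Volume remaining = 146 − 71.29392 = 74.70608 mL
New rate:
Dose = 0.93 mg/kg/hr × 86.86364 kg = 80.78318 mg/hr
Rate = 80.78318 mg/hr ÷ 1.267123 mg/mL = 63.75321 mL/hr
Time remaining = 74.70608 mL ÷ 63.75321 mL/hr = 1.171801 hr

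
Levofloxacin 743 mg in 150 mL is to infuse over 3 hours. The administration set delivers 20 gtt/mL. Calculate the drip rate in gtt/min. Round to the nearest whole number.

17 gtt/min

150 mL ÷ (3 hr × 60 = 180 min) = 0.8333333 mL/min
0.8333333 mL/min × 20 gtt/mL = 16.66667 gtt/min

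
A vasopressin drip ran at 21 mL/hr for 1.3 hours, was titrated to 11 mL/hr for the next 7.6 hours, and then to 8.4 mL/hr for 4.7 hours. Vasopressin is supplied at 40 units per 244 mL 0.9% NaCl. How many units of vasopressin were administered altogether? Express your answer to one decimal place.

24.7 units

Concentration = 40 units ÷ 244 mL = 0.1639344 units/mL
Stage 1: 21 mL/hr × 1.3 hr = 27.3 mL → 27.3 mL × 0.1639344 units/mL = 4.47541 units
Stage 2: 11 mL/hr × 7.6 hr = 83.6 mL → 83.6 mL × 0.1639344 units/mL = 13.70492 units
Stage 3: 8.4 mL/hr × 4.7 hr = 39.48 mL → 39.48 mL × 0.1639344 units/mL = 6.472131 units
Total = 4.47541 + 13.70492 + 6.472131 = 24.65246 units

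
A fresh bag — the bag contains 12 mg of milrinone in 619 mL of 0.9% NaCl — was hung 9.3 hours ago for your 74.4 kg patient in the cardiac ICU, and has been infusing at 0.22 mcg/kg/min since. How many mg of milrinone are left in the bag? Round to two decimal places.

2.87 mg

Dose = 0.22 mcg/kg/min × 74.4 kg = 16.368 mcg/min
16.368 mcg/min × 60 min/hr = 982.08 mcg/hr
Concentration = 12 mg ÷ 619 mL = 0.01938611 mg/mL = 19.38611 mcg/mL
Rate = 982.08 mcg/hr ÷ 19.38611 mcg/mL = 50.65896 mL/hr
Volume infused = 50.65896 mL/hr × 9.3 hr = 471.1283 mL
Volume remaining = 619 − 471.1283 = 147.8717 mL
Drug remaining = 147.8717 mL × 19.38611 mcg/mL = 2866.656 mcg = 2.866656 mg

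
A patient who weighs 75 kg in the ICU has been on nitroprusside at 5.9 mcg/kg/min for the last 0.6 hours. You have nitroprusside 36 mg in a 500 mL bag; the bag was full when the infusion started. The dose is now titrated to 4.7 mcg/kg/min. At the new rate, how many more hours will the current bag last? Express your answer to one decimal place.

0.9 hours

Initial rate:
Dose = 5.9 mcg/kg/min × 75 kg = 442.5 mcg/min
442.5 mcg/min × 60 min/hr = 26550 mcg/hr
Concentration = 36 mg ÷ 500 mL = 0.072 mg/mL = 72 mcg/mL
Rate = 26550 mcg/hr ÷ 72 mcg/mL = 368.75 mL/hr
Volume infused so far = 368.75 mL/hr × 0.6 hr = 221.25 mL
Volume remaining = 500 − 221.25 = 278.75 mL
New rate:
Dose = 4.7 mcg/kg/min × 75 kg = 352.5 mcg/min
352.5 mcg/min × 60 min/hr = 21150 mcg/hr
Rate = 21150 mcg/hr ÷ 72 mcg/mL = 293.75 mL/hr
Time remaining = 278.75 mL ÷ 293.75 mL/hr = 0.9489362 hr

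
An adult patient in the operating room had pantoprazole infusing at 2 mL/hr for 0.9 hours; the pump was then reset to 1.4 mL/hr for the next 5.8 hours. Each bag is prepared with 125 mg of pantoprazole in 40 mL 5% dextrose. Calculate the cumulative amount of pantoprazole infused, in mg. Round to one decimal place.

Concentration = 125 mg ÷ 40 mL = 3.125 mg/mL
Stage 1: 2 mL/hr × 0.9 hr = 1.8 mL → 1.8 mL × 3.125 mg/mL = 5.625 mg
Stage 2: 1.4 mL/hr × 5.8 hr = 8.12 mL → 8.12 mL × 3.125 mg/mL = 25.375 mg
Total = 5.625 + 25.375 = 31 mg

31.0 mg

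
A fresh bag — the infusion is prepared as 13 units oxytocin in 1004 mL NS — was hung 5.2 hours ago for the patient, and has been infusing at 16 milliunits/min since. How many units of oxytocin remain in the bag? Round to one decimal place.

16 milliunits/min × 60 min/hr = 960 milliunits/hr
Concentration = 13 units ÷ 1004 mL = 0.01294821 units/mL = 12.94821 milliunits/mL
Rate = 960 milliunits/hr ÷ 12.94821 milliunits/mL = 74.14154 mL/hr
Volume infused = 74.14154 mL/hr × 5.2 hr = 385.536 mL
Volume remaining = 1004 − 385.536 = 618.464 mL
Drug remaining = 618.464 mL × 12.94821 milliunits/mL = 8008 milliunits = 8.008 units

8.0 units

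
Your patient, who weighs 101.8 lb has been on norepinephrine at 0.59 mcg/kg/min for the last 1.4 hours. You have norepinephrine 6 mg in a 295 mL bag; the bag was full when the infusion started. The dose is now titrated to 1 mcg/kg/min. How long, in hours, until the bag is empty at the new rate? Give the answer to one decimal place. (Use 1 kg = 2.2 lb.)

1.3 hours

Initial rate:
Weight = 101.8 lb ÷ 2.2 lb/kg = 46.27273 kg
Dose = 0.59 mcg/kg/min × 46.27273 kg = 27.30091 mcg/min
27.30091 mcg/min × 60 min/hr = 1638.055 mcg/hr
Concentration = 6 mg ÷ 295 mL = 0.02033898 mg/mL = 20.33898 mcg/mL
Rate = 1638.055 mcg/hr ÷ 20.33898 mcg/mL = 80.53768 mL/hr
Volume infused so far = 80.53768 mL/hr × 1.4 hr = 112.7528 mL
Volume remaining = 295 − 112.7528 = 182.2472 mL
New rate:
Dose = 1 mcg/kg/min × 46.27273 kg = 46.27273 mcg/min
46.27273 mcg/min × 60 min/hr = 2776.364 mcg/hr
Rate = 2776.364 mcg/hr ÷ 20.33898 mcg/mL = 136.5045 mL/hr
Time remaining = 182.2472 mL ÷ 136.5045 mL/hr = 1.3351 hr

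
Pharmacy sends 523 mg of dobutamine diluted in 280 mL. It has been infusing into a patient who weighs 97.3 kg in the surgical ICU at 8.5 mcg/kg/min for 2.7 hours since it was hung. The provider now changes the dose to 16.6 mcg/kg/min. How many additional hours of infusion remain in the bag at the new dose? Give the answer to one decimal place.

4.0 hours

Initial rate:
Dose = 8.5 mcg/kg/min × 97.3 kg = 827.05 mcg/min
827.05 mcg/min × 60 min/hr = 49623 mcg/hr
Concentration = 523 mg ÷ 280 mL = 1.867857 mg/mL = 1867.857 mcg/mL
Rate = 49623 mcg/hr ÷ 1867.857 mcg/mL = 26.56681 mL/hr
Volume infused so far = 26.56681 mL/hr × 2.7 hr = 71.73038 mL
Volume remaining = 280 − 71.73038 = 208.2696 mL
New rate:
Dose = 16.6 mcg/kg/min × 97.3 kg = 1615.18 mcg/min
1615.18 mcg/min × 60 min/hr = 96910.8 mcg/hr
Rate = 96910.8 mcg/hr ÷ 1867.857 mcg/mL = 51.88341 mL/hr
Time remaining = 208.2696 mL ÷ 51.88341 mL/hr = 4.014185 hr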